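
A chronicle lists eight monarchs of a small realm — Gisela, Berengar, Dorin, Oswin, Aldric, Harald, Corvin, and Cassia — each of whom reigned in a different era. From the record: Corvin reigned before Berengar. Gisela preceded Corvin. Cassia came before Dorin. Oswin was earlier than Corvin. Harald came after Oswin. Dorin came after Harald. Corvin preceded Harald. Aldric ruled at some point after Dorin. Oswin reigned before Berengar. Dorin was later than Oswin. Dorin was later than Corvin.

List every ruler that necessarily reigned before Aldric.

Cassia, Corvin, Dorin, Gisela, Harald, Oswin

Directly stated before Aldric: Dorin.
Cassia reaches Aldric via Cassia → Dorin → Aldric.
Corvin reaches Aldric via Corvin → Dorin → Aldric.
Gisela reaches Aldric via Gisela → Corvin → Dorin → Aldric.
Likewise Harald and Oswin each reach Aldric by chaining the stated constraints.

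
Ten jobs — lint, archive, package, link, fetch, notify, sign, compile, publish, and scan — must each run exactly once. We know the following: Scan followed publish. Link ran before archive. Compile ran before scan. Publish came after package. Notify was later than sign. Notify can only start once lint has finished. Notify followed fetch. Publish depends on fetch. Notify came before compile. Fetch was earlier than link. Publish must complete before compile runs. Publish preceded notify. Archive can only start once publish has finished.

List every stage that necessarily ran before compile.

fetch, lint, notify, package, publish, sign

Directly stated before compile: notify and publish.
Fetch reaches compile via fetch → publish → compile.
Lint reaches compile via lint → notify → compile.
Package reaches compile via package → publish → compile.
Likewise sign reaches compile by chaining the stated constraints.
No chain forces link (or any of the others) ahead of compile.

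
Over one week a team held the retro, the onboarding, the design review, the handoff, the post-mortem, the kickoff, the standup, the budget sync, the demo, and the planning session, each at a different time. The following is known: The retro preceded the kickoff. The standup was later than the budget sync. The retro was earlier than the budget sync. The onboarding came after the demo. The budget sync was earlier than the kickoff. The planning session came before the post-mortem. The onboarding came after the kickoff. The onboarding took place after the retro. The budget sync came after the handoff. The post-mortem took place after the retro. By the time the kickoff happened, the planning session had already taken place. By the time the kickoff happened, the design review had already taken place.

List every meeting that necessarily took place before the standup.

the budget sync, the handoff, the retro

Directly stated before the standup: the budget sync.
The handoff reaches the standup via the handoff → the budget sync → the standup.
The retro reaches the standup via the retro → the budget sync → the standup.
No chain forces the kickoff (or any of the others) ahead of the standup.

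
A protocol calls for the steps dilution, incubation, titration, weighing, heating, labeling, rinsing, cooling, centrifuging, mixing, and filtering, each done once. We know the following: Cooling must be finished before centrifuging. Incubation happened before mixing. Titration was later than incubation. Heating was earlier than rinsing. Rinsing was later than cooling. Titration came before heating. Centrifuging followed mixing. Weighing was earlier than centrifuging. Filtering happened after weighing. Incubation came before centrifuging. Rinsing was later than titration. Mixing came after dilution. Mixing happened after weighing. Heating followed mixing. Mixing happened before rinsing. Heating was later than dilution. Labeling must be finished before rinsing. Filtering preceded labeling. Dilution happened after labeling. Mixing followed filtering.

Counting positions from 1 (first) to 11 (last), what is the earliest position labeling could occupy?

3

Filtering and weighing must both come before labeling — 2 forced predecessors.
Nothing else is forced ahead of labeling, so its earliest slot is position 2 + 1 = 3.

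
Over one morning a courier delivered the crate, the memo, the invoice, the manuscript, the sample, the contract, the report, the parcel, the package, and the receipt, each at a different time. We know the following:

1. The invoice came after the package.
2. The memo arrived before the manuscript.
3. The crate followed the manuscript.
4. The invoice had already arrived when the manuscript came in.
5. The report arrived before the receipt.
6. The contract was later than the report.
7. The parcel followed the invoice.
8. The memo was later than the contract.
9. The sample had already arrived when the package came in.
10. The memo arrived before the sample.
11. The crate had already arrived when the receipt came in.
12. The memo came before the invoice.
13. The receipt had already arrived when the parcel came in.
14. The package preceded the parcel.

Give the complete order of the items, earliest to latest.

The constraints fix every adjacent pair, so only one ordering works:
the report → the contract → the memo → the sample → the package → the invoice → the manuscript → the crate → the receipt → the parcel.

the report, the contract, the memo, the sample, the package, the invoice, the manuscript, the crate, the receipt, the parcel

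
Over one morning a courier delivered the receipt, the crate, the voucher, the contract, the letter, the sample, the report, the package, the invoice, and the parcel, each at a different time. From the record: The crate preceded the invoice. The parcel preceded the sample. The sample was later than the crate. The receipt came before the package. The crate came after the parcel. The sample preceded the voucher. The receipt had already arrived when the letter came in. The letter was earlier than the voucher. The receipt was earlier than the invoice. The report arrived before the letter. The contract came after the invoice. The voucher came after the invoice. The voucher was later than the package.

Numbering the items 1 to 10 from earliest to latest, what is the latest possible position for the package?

9

The package must come before the voucher — 1 item forced after it.
Everything else can be placed before the package in some valid order, so the package can sit as late as position 10 − 1 = 9.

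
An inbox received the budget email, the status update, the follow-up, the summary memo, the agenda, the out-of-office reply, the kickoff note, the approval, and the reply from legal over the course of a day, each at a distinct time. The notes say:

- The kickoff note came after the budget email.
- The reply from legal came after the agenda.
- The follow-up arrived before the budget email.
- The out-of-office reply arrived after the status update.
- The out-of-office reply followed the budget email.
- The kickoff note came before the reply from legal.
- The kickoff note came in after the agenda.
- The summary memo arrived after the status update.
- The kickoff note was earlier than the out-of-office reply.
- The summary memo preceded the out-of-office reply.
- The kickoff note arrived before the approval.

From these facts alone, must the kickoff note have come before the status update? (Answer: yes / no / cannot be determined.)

No chain of stated constraints runs from the kickoff note to the status update, and none runs from the status update to the kickoff note either.
So the relative order of the kickoff note and the status update is not fixed by the given facts.

cannot be determined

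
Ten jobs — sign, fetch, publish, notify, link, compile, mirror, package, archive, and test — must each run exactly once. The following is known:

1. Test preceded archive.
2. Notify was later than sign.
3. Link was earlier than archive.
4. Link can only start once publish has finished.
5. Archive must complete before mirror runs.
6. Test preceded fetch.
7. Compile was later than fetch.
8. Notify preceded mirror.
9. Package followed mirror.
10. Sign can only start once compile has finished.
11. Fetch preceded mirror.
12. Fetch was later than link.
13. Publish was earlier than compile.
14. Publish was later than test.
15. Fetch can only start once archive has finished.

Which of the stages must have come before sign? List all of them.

Directly stated before sign: compile.
Archive reaches sign via archive → fetch → compile → sign.
Fetch reaches sign via fetch → compile → sign.
Link reaches sign via link → fetch → compile → sign.
Likewise publish and test each reach sign by chaining the stated constraints.
No chain forces mirror (or any of the others) ahead of sign.

archive, compile, fetch, link, publish, test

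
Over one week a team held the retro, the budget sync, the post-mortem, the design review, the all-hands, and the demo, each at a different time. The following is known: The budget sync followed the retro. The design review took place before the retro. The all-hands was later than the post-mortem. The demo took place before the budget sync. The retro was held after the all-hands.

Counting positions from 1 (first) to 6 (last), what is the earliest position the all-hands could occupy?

2

The post-mortem must come before the all-hands — 1 forced predecessor.
Nothing else is forced ahead of the all-hands, so its earliest slot is position 1 + 1 = 2.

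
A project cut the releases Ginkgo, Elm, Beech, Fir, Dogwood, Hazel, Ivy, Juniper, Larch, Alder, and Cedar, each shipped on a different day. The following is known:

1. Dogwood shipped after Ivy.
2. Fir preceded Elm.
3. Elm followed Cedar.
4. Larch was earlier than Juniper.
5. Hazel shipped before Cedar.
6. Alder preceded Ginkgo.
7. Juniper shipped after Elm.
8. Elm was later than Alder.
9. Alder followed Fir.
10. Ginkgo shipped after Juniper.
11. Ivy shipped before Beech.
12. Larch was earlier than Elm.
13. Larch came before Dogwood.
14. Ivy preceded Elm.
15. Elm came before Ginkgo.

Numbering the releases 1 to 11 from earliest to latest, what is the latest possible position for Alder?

8

Alder must come before Elm, Ginkgo, and Juniper — 3 releases forced after it.
Everything else can be placed before Alder in some valid order, so Alder can sit as late as position 11 − 3 = 8.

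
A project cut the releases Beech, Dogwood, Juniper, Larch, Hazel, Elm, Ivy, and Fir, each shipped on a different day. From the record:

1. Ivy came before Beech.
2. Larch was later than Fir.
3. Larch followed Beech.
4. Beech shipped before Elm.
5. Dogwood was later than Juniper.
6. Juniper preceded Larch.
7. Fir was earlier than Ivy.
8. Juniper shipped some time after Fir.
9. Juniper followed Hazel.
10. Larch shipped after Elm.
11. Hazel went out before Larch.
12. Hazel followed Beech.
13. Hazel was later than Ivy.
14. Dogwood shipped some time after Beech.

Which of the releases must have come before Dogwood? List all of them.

Directly stated before Dogwood: Beech and Juniper.
Fir reaches Dogwood via Fir → Juniper → Dogwood.
Hazel reaches Dogwood via Hazel → Juniper → Dogwood.
Ivy reaches Dogwood via Ivy → Beech → Dogwood.
No chain forces Larch (or any of the others) ahead of Dogwood.

Beech, Fir, Hazel, Ivy, Juniper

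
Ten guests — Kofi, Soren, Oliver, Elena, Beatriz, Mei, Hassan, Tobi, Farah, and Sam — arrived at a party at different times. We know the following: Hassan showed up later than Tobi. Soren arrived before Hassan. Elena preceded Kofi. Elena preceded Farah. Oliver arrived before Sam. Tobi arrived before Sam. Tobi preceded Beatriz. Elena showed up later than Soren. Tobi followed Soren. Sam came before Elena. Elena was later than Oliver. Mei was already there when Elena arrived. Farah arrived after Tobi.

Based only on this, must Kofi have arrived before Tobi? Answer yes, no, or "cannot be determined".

no

Tracing the constraints gives Tobi → Sam → Elena → Kofi, so Tobi must come before Kofi.
That means Kofi cannot be before Tobi.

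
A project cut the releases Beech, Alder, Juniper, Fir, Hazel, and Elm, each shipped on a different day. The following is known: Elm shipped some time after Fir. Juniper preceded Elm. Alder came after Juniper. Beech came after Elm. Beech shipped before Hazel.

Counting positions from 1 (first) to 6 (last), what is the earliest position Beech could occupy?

Elm, Fir, and Juniper must all come before Beech — 3 forced predecessors.
Nothing else is forced ahead of Beech, so its earliest slot is position 3 + 1 = 4.

4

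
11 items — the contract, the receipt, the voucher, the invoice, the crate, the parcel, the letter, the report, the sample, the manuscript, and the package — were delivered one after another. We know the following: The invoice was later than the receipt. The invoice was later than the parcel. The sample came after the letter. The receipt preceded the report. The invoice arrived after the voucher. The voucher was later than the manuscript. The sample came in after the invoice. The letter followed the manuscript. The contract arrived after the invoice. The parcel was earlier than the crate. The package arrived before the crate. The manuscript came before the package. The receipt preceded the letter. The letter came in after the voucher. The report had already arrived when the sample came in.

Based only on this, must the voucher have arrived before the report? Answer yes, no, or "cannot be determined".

cannot be determined

No chain of stated constraints runs from the voucher to the report, and none runs from the report to the voucher either.
So the relative order of the voucher and the report is not fixed by the given facts.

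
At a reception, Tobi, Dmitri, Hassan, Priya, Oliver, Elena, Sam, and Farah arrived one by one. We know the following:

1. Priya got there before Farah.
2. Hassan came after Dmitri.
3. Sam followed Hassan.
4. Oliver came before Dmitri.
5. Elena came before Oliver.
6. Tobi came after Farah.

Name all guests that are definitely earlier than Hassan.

Dmitri, Elena, Oliver

Directly stated before Hassan: Dmitri.
Elena reaches Hassan via Elena → Oliver → Dmitri → Hassan.
Oliver reaches Hassan via Oliver → Dmitri → Hassan.
No chain forces Farah (or any of the others) ahead of Hassan.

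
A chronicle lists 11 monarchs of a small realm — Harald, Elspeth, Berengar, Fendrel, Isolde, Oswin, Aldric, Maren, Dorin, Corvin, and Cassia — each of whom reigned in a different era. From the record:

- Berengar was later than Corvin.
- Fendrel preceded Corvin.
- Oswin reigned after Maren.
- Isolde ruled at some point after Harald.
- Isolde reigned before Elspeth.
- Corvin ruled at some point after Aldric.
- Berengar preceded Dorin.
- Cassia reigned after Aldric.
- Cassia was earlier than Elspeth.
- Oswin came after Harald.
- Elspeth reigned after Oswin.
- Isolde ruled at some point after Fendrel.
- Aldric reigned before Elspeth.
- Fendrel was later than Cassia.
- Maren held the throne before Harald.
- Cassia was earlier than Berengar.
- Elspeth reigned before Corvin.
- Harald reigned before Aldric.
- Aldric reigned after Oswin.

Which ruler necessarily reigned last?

Every other ruler has a chain of constraints placing them before Dorin, so Dorin is last.

Dorin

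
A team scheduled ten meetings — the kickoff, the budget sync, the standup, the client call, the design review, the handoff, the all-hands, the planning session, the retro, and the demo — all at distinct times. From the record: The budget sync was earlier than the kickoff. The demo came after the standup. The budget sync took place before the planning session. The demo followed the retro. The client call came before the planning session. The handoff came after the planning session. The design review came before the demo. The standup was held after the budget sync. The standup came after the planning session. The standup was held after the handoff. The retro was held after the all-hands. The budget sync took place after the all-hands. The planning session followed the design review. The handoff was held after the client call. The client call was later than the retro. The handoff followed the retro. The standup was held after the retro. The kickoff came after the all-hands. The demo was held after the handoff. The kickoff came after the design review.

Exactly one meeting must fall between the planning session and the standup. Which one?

Tracing the constraints gives the planning session → the handoff → the standup, so the handoff sits after the planning session and before the standup.
No other meeting is forced both after the planning session and before the standup.

the handoff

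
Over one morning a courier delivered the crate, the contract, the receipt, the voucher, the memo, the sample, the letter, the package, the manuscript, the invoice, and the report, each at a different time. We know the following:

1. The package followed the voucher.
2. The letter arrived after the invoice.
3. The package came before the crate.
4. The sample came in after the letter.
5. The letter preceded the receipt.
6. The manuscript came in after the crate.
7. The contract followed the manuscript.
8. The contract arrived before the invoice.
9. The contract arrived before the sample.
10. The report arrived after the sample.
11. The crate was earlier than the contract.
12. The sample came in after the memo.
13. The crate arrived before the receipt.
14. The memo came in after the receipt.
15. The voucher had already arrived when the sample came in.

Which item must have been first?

the voucher

The voucher has a chain of constraints placing it before every other item, so the voucher must be first.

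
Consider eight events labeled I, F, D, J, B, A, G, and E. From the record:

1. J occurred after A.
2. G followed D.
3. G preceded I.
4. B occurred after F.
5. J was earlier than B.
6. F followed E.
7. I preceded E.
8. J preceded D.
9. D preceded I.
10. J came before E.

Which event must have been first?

A has a chain of constraints placing it before every other event, so A must be first.

A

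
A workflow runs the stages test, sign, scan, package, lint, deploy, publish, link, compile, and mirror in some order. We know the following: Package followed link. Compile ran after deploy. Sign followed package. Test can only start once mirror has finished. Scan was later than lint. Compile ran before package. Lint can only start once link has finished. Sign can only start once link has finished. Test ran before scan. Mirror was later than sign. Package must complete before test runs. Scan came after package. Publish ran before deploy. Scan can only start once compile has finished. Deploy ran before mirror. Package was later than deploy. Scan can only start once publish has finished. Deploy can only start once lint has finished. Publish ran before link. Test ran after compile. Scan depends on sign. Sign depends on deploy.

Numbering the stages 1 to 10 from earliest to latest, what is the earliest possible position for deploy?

Link, lint, and publish must all come before deploy — 3 forced predecessors.
Nothing else is forced ahead of deploy, so its earliest slot is position 3 + 1 = 4.

4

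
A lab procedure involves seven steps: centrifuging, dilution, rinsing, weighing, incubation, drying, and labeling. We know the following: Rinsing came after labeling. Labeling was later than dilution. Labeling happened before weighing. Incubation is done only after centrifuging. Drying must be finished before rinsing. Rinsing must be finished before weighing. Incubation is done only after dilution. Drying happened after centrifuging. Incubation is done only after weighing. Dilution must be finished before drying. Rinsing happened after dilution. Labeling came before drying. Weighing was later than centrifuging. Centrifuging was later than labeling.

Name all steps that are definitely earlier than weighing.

Directly stated before weighing: centrifuging, labeling, and rinsing.
Dilution reaches weighing via dilution → rinsing → weighing.
Drying reaches weighing via drying → rinsing → weighing.
No chain forces incubation ahead of weighing.

centrifuging, dilution, drying, labeling, rinsing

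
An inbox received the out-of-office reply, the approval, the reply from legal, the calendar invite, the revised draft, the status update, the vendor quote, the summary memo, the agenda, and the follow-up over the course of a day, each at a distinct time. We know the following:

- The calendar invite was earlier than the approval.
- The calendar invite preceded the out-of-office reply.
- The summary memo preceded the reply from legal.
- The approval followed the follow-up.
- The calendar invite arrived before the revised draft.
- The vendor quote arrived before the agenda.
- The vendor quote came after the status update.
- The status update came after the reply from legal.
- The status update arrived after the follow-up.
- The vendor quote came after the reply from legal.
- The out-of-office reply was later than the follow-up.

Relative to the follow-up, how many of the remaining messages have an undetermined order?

4

Forced after the follow-up: the agenda, the approval, the out-of-office reply, the status update, and the vendor quote.
That leaves the calendar invite, the reply from legal, the revised draft, and the summary memo with no forced order relative to the follow-up — 4.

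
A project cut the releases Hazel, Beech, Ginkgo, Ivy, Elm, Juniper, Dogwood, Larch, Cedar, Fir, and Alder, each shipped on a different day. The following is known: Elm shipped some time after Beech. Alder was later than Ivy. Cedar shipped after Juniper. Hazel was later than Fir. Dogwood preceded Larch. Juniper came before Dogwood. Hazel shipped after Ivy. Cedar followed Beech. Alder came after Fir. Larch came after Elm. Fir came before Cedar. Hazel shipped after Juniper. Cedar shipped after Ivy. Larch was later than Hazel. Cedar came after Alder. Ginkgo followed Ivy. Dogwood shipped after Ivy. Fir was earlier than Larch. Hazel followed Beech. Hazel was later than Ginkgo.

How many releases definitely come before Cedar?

5

Directly stated before Cedar: Alder, Beech, Fir, Ivy, and Juniper.
No chain forces Elm (or any of the others) ahead of Cedar.
That's Alder, Beech, Fir, Ivy, and Juniper — 5 in all.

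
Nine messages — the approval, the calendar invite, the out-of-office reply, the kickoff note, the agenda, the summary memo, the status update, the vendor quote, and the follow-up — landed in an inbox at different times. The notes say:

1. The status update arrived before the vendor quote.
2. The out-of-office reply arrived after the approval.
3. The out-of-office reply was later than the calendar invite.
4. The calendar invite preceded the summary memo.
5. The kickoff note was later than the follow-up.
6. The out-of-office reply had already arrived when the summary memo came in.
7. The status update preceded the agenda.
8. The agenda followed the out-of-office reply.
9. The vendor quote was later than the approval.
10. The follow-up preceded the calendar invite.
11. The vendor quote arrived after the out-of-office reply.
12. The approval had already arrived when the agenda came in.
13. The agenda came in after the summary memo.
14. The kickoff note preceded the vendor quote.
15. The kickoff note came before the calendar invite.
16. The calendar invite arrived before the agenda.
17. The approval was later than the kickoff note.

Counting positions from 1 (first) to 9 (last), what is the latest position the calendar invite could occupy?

The calendar invite must come before the agenda, the out-of-office reply, the summary memo, and the vendor quote — 4 messages forced after it.
Everything else can be placed before the calendar invite in some valid order, so the calendar invite can sit as late as position 9 − 4 = 5.

5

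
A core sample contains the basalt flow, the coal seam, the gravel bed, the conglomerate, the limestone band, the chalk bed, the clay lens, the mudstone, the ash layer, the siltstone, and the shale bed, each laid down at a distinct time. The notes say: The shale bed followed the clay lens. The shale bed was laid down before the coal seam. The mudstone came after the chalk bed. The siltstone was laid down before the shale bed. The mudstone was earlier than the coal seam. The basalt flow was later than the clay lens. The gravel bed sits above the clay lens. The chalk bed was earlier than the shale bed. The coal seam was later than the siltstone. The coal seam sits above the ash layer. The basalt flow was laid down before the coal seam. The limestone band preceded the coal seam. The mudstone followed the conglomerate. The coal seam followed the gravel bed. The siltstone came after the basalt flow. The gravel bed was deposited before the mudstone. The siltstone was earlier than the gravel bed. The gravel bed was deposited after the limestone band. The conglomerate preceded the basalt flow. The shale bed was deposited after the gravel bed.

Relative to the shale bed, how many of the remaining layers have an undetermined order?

Forced before the shale bed: the basalt flow, the chalk bed, the clay lens, the conglomerate, the gravel bed, the limestone band, and the siltstone; forced after the shale bed: the coal seam.
That leaves the ash layer and the mudstone with no forced order relative to the shale bed — 2.

2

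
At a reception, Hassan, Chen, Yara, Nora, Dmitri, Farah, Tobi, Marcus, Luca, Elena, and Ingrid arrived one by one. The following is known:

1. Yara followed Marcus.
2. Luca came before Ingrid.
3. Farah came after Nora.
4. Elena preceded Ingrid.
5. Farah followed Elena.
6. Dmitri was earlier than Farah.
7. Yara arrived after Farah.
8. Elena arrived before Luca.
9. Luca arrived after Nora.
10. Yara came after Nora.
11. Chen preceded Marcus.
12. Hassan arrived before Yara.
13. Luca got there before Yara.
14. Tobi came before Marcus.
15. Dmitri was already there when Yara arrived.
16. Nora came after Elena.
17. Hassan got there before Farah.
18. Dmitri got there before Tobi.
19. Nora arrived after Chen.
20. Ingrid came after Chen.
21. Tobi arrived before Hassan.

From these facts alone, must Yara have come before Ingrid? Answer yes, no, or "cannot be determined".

cannot be determined

No chain of stated constraints runs from Yara to Ingrid, and none runs from Ingrid to Yara either.
So the relative order of Yara and Ingrid is not fixed by the given facts.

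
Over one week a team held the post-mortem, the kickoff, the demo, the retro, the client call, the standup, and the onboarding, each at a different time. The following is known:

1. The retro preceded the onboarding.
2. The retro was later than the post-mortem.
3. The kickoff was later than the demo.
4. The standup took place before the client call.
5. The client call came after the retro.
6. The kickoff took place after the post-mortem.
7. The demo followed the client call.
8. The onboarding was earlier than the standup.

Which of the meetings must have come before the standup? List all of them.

the onboarding, the post-mortem, the retro

Directly stated before the standup: the onboarding.
The post-mortem reaches the standup via the post-mortem → the retro → the onboarding → the standup.
The retro reaches the standup via the retro → the onboarding → the standup.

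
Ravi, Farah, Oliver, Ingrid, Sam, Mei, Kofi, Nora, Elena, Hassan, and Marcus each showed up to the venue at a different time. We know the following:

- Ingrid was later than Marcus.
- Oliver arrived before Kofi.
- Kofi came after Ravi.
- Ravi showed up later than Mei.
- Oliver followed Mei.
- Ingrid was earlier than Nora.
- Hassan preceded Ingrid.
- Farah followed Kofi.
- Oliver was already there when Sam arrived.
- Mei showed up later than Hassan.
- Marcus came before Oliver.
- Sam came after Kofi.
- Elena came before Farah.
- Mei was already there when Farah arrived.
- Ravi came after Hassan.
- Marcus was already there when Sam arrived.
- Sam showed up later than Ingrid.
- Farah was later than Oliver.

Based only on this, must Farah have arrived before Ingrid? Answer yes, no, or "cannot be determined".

No chain of stated constraints runs from Farah to Ingrid, and none runs from Ingrid to Farah either.
So the relative order of Farah and Ingrid is not fixed by the given facts.

cannot be determined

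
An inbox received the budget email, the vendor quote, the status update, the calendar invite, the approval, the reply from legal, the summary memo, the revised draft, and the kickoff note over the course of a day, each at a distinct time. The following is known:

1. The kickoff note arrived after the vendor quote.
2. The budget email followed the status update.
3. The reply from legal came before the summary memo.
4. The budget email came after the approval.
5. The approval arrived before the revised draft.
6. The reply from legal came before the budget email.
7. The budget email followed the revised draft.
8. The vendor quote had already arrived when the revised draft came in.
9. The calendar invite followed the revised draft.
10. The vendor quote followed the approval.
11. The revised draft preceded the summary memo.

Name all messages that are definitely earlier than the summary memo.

the approval, the reply from legal, the revised draft, the vendor quote

Directly stated before the summary memo: the reply from legal and the revised draft.
The approval reaches the summary memo via the approval → the revised draft → the summary memo.
The vendor quote reaches the summary memo via the vendor quote → the revised draft → the summary memo.
No chain forces the calendar invite (or any of the others) ahead of the summary memo.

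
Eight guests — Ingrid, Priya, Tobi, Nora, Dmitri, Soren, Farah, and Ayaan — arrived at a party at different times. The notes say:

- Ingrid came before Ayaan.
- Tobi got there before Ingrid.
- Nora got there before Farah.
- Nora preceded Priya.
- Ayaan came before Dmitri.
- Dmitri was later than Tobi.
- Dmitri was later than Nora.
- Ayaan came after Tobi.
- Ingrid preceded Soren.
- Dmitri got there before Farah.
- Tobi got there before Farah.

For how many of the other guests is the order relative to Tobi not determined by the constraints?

2

Forced after Tobi: Ayaan, Dmitri, Farah, Ingrid, and Soren.
That leaves Nora and Priya with no forced order relative to Tobi — 2.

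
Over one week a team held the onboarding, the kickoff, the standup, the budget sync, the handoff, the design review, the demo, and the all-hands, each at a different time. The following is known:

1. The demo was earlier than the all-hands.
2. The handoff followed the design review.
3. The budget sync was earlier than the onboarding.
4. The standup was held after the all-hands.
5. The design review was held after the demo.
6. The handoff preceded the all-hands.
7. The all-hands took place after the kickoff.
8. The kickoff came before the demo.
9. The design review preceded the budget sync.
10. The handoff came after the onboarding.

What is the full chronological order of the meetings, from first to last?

the kickoff, the demo, the design review, the budget sync, the onboarding, the handoff, the all-hands, the standup

The constraints fix every adjacent pair, so only one ordering works:
the kickoff → the demo → the design review → the budget sync → the onboarding → the handoff → the all-hands → the standup.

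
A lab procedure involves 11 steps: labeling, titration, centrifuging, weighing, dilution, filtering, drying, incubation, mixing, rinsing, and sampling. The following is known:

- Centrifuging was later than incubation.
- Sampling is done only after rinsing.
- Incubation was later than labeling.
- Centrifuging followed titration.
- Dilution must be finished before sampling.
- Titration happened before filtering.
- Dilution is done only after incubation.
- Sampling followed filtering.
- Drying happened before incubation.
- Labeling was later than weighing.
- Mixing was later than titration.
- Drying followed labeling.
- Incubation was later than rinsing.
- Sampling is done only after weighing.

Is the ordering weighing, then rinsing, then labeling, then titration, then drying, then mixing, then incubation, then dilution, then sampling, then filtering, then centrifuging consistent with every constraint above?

The constraints require filtering before sampling, but in the proposed sequence sampling appears ahead of filtering. That one violation is enough.

no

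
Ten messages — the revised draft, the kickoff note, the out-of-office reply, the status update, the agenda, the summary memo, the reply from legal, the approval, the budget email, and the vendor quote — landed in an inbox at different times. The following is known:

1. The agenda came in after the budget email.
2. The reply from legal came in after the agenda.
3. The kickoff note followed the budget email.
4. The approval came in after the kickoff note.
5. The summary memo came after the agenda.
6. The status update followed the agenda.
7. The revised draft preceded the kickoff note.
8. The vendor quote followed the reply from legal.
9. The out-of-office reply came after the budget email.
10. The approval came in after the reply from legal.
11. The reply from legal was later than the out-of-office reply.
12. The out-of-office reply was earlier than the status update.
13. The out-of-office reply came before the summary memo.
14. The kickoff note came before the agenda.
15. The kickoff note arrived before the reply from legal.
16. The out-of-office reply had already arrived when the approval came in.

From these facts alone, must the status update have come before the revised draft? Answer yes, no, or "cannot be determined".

no

Tracing the constraints gives the revised draft → the kickoff note → the agenda → the status update, so the revised draft must come before the status update.
That means the status update cannot be before the revised draft.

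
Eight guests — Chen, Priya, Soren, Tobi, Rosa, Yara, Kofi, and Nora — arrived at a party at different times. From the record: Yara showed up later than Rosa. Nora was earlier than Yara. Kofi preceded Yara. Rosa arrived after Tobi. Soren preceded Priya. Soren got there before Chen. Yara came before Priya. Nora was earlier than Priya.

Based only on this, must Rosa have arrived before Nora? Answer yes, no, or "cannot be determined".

cannot be determined

No chain of stated constraints runs from Rosa to Nora, and none runs from Nora to Rosa either.
So the relative order of Rosa and Nora is not fixed by the given facts.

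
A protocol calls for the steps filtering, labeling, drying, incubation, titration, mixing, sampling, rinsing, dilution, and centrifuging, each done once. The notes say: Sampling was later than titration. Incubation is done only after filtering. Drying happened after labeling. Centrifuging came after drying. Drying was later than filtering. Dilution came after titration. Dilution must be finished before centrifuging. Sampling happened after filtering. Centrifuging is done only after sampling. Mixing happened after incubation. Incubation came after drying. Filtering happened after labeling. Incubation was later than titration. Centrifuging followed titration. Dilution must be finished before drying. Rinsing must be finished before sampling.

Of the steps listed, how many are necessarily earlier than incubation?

5

Directly stated before incubation: drying, filtering, and titration.
Dilution reaches incubation via dilution → drying → incubation.
Labeling reaches incubation via labeling → drying → incubation.
No chain forces sampling (or any of the others) ahead of incubation.
That's dilution, drying, filtering, labeling, and titration — 5 in all.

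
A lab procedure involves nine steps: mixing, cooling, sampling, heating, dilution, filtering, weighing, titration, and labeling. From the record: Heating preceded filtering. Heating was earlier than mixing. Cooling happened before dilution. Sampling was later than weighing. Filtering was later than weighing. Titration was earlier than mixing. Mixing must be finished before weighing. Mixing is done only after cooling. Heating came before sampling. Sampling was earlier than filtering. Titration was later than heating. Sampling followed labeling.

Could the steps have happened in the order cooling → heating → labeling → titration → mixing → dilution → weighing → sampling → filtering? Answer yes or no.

yes

Check each stated constraint against the proposed order — e.g. heating is ahead of sampling; heating is ahead of filtering. Every pair is in the required order; nothing is violated.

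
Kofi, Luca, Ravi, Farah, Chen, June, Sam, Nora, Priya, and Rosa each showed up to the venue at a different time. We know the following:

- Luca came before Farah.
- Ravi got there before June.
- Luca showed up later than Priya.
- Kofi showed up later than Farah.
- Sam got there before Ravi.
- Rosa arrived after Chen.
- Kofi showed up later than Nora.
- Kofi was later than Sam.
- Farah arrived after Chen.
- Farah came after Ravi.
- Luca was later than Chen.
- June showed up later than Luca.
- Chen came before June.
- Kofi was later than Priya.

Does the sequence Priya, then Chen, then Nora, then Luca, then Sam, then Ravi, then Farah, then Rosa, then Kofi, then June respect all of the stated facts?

Check each stated constraint against the proposed order — e.g. Chen is ahead of June; Priya is ahead of Kofi. Every pair is in the required order; nothing is violated.

yes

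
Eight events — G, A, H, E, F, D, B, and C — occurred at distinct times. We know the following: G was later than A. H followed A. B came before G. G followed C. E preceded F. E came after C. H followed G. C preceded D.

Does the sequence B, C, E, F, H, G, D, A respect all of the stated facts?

The constraints require A before G, but in the proposed sequence G appears ahead of A. That one violation is enough.

no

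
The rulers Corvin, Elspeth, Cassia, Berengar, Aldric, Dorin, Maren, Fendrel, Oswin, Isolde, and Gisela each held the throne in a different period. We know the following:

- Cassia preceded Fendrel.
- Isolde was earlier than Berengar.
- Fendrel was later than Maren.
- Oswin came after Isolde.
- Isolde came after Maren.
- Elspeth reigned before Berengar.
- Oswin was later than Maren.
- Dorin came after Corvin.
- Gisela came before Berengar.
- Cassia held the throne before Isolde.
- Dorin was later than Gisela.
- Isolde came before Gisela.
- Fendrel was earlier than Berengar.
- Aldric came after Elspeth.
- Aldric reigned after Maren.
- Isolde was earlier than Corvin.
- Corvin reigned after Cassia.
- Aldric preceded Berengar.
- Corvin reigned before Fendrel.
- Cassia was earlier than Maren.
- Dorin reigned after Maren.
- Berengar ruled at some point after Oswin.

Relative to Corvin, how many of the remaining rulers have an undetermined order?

4

Forced before Corvin: Cassia, Isolde, and Maren; forced after Corvin: Berengar, Dorin, and Fendrel.
That leaves Aldric, Elspeth, Gisela, and Oswin with no forced order relative to Corvin — 4.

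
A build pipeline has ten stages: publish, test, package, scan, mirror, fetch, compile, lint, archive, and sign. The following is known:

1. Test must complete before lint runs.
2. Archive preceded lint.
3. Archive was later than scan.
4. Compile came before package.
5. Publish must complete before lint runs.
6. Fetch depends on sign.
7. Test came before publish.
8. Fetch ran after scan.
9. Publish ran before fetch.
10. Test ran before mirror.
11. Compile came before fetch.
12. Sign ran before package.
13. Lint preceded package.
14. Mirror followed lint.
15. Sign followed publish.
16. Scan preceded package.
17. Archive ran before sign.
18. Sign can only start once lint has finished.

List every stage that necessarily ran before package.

Directly stated before package: compile, lint, scan, and sign.
Archive reaches package via archive → sign → package.
Publish reaches package via publish → sign → package.
Test reaches package via test → lint → package.
No chain forces fetch (or any of the others) ahead of package.

archive, compile, lint, publish, scan, sign, test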